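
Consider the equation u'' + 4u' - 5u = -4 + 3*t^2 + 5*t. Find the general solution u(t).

u = -126/125 - 49*t/25 - 3*t**2/5 + C1*exp(t) + C2*exp(-5*t)

Characteristic equation r² + 4r - 5 = 0 factors as (r - 1)(r + 5) = 0, so r = 1, -5.
Hence u_h = C1*exp(t) + C2*exp(-5*t).
For the particular solution try u_p = A0 + A1*t + A2*t^2. Substituting and matching coefficients of each power of t gives A0 = -126/125, A1 = -49/25, A2 = -3/5, so u_p = -126/125 - 49*t/25 - 3*t^2/5.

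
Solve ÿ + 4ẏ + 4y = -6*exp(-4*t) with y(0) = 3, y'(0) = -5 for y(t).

y = -3*exp(-4*t)/2 + 9*exp(-2*t)/2 - 2*t*exp(-2*t)

Characteristic equation r² + 4r + 4 = 0 has discriminant (4)² - 4·(4) = 0, so r = -2 is a repeated root.
Hence y_h = (C1 + C2*t)*exp(-2*t).
Try y_p = A*exp(-4*t). Substituting into the equation and dividing by exp(-4*t) gives A = -3/2, so y_p = -3*exp(-4*t)/2.
General solution: y = -3*exp(-4*t)/2 + C1*exp(-2*t) + C2*t*exp(-2*t).
Apply the initial conditions: y(0) = -3/2 + C1 = 3 and y'(0) = 6 + C2 - 2*C1 = -5. Solving gives C1 = 9/2, C2 = -2.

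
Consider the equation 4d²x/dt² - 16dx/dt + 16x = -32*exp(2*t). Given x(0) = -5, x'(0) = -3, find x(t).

Divide through by 4: x'' - 4x' + 4x = -8*exp(2*t).
Characteristic equation r² - 4r + 4 = 0 has discriminant (-4)² - 4·(4) = 0, so r = 2 is a repeated root.
Hence x_h = (C1 + C2*t)*exp(2*t).
Since exp(2*t) solves the homogeneous equation (r = 2 is a root of multiplicity 2), multiply the trial by t^2. Try x_p = A*t^2*exp(2*t). Substituting into the equation and dividing by exp(2*t) gives A = -4, so x_p = -4*t^2*exp(2*t).
General solution: x = C1*exp(2*t) - 4*t^2*exp(2*t) + C2*t*exp(2*t).
Apply the initial conditions: x(0) = C1 = -5 and x'(0) = C2 + 2*C1 = -3. Solving gives C1 = -5, C2 = 7.

x = -5*exp(2*t) - 4*t**2*exp(2*t) + 7*t*exp(2*t)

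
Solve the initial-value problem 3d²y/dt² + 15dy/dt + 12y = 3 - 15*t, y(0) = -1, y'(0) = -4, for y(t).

Divide through by 3: y'' + 5y' + 4y = 1 - 5*t.
Characteristic equation r² + 5r + 4 = 0 factors as (r + 4)(r + 1) = 0, so r = -4, -1.
Hence y_h = C1*exp(-4*t) + C2*exp(-t).
For the particular solution try y_p = A0 + A1*t. Substituting and matching coefficients of each power of t gives A0 = 29/16, A1 = -5/4, so y_p = 29/16 - 5*t/4.
General solution: y = 29/16 - 5*t/4 + C1*exp(-4*t) + C2*exp(-t).
Apply the initial conditions: y(0) = 29/16 + C1 + C2 = -1 and y'(0) = -5/4 - C2 - 4*C1 = -4. Solving gives C1 = 89/48, C2 = -14/3.

y = 29/16 - 14*exp(-t)/3 - 5*t/4 + 89*exp(-4*t)/48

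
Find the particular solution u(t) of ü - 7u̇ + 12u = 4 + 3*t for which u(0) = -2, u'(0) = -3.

Characteristic equation r² - 7r + 12 = 0 factors as (r - 3)(r - 4) = 0, so r = 3, 4.
Hence u_h = C1*exp(3*t) + C2*exp(4*t).
For the particular solution try u_p = A0 + A1*t. Substituting and matching coefficients of each power of t gives A0 = 23/48, A1 = 1/4, so u_p = 23/48 + t/4.
General solution: u = 23/48 + t/4 + C1*exp(3*t) + C2*exp(4*t).
Apply the initial conditions: u(0) = 23/48 + C1 + C2 = -2 and u'(0) = 1/4 + 3*C1 + 4*C2 = -3. Solving gives C1 = -20/3, C2 = 67/16.

u = 23/48 - 20*exp(3*t)/3 + t/4 + 67*exp(4*t)/16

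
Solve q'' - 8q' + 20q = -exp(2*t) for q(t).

Characteristic equation r² - 8r + 20 = 0 has discriminant (-8)² - 4·(20) = -16 < 0, so r = 4 ± 2i.
Hence q_h = C1*cos(2*t)*exp(4*t) + C2*exp(4*t)*sin(2*t).
Try q_p = A*exp(2*t). Substituting into the equation and dividing by exp(2*t) gives A = -1/8, so q_p = -exp(2*t)/8.

q = -exp(2*t)/8 + C1*cos(2*t)*exp(4*t) + C2*exp(4*t)*sin(2*t)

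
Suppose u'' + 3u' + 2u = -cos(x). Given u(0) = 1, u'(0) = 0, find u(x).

Characteristic equation r² + 3r + 2 = 0 factors as (r + 2)(r + 1) = 0, so r = -2, -1.
Hence u_h = C1*exp(-2*x) + C2*exp(-x).
Try u_p = A*cos(x) + B*sin(x). Substituting and equating the coefficients of cos(x) and sin(x) gives A = -1/10, B = -3/10, so u_p = -3*sin(x)/10 - cos(x)/10.
General solution: u = -3*sin(x)/10 - cos(x)/10 + C1*exp(-2*x) + C2*exp(-x).
Apply the initial conditions: u(0) = -1/10 + C1 + C2 = 1 and u'(0) = -3/10 - C2 - 2*C1 = 0. Solving gives C1 = -7/5, C2 = 5/2.

u = -7*exp(-2*x)/5 - 3*sin(x)/10 - cos(x)/10 + 5*exp(-x)/2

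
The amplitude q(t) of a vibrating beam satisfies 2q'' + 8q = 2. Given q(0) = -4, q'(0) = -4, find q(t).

Divide through by 2: q'' + 4q = 1.
Characteristic equation r² + 4 = 0 has discriminant (0)² - 4·(4) = -16 < 0, so r = ± 2i.
Hence q_h = C1*cos(2*t) + C2*sin(2*t).
For the particular solution try q_p = A0. Substituting and matching coefficients of each power of t gives A0 = 1/4, so q_p = 1/4.
General solution: q = 1/4 + C1*cos(2*t) + C2*sin(2*t).
Apply the initial conditions: q(0) = 1/4 + C1 = -4 and q'(0) = 2*C2 = -4. Solving gives C1 = -17/4, C2 = -2.

q = 1/4 - 2*sin(2*t) - 17*cos(2*t)/4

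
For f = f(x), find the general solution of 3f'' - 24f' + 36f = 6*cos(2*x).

Divide through by 3: f'' - 8f' + 12f = 2*cos(2*x).
Characteristic equation r² - 8r + 12 = 0 factors as (r - 2)(r - 6) = 0, so r = 2, 6.
Hence f_h = C1*exp(2*x) + C2*exp(6*x).
Try f_p = A*cos(2*x) + B*sin(2*x). Substituting and equating the coefficients of cos(2x) and sin(2x) gives A = 1/20, B = -1/10, so f_p = -sin(2*x)/10 + cos(2*x)/20.

f = -sin(2*x)/10 + cos(2*x)/20 + C1*exp(2*x) + C2*exp(6*x)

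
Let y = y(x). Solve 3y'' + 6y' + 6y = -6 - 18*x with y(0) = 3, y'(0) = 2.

Divide through by 3: y'' + 2y' + 2y = -2 - 6*x.
Characteristic equation r² + 2r + 2 = 0 has discriminant (2)² - 4·(2) = -4 < 0, so r = -1 ± i.
Hence y_h = C1*cos(x)*exp(-x) + C2*exp(-x)*sin(x).
For the particular solution try y_p = A0 + A1*x. Substituting and matching coefficients of each power of x gives A0 = 2, A1 = -3, so y_p = 2 - 3*x.
General solution: y = 2 - 3*x + C1*cos(x)*exp(-x) + C2*exp(-x)*sin(x).
Apply the initial conditions: y(0) = 2 + C1 = 3 and y'(0) = -3 + C2 - C1 = 2. Solving gives C1 = 1, C2 = 6.

y = 2 - 3*x + cos(x)*exp(-x) + 6*exp(-x)*sin(x)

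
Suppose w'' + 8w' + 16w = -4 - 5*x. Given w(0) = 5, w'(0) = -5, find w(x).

w = -3/32 - 5*x/16 + 163*exp(-4*x)/32 + 251*x*exp(-4*x)/16

Characteristic equation r² + 8r + 16 = 0 has discriminant (8)² - 4·(16) = 0, so r = -4 is a repeated root.
Hence w_h = (C1 + C2*x)*exp(-4*x).
For the particular solution try w_p = A0 + A1*x. Substituting and matching coefficients of each power of x gives A0 = -3/32, A1 = -5/16, so w_p = -3/32 - 5*x/16.
General solution: w = -3/32 - 5*x/16 + C1*exp(-4*x) + C2*x*exp(-4*x).
Apply the initial conditions: w(0) = -3/32 + C1 = 5 and w'(0) = -5/16 + C2 - 4*C1 = -5. Solving gives C1 = 163/32, C2 = 251/16.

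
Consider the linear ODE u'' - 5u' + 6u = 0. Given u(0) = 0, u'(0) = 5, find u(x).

u = -5*exp(2*x) + 5*exp(3*x)

Characteristic equation r² - 5r + 6 = 0 factors as (r - 3)(r - 2) = 0, so r = 3, 2.
Hence u_h = C1*exp(3*x) + C2*exp(2*x).
Apply the initial conditions: u(0) = C1 + C2 = 0 and u'(0) = 2*C2 + 3*C1 = 5. Solving gives C1 = 5, C2 = -5.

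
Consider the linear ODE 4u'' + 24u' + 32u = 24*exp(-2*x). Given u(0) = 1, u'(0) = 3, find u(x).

Divide through by 4: u'' + 6u' + 8u = 6*exp(-2*x).
Characteristic equation r² + 6r + 8 = 0 factors as (r + 2)(r + 4) = 0, so r = -2, -4.
Hence u_h = C1*exp(-2*x) + C2*exp(-4*x).
Since exp(-2*x) solves the homogeneous equation (r = -2 is a root of multiplicity 1), multiply the trial by x. Try u_p = A*x*exp(-2*x). Substituting into the equation and dividing by exp(-2*x) gives A = 3, so u_p = 3*x*exp(-2*x).
General solution: u = C1*exp(-2*x) + C2*exp(-4*x) + 3*x*exp(-2*x).
Apply the initial conditions: u(0) = C1 + C2 = 1 and u'(0) = 3 - 4*C2 - 2*C1 = 3. Solving gives C1 = 2, C2 = -1.

u = -exp(-4*x) + 2*exp(-2*x) + 3*x*exp(-2*x)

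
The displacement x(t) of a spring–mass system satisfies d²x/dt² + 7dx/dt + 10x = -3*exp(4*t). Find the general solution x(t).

x = -exp(4*t)/18 + C1*exp(-5*t) + C2*exp(-2*t)

Characteristic equation r² + 7r + 10 = 0 factors as (r + 5)(r + 2) = 0, so r = -5, -2.
Hence x_h = C1*exp(-5*t) + C2*exp(-2*t).
Try x_p = A*exp(4*t). Substituting into the equation and dividing by exp(4*t) gives A = -1/18, so x_p = -exp(4*t)/18.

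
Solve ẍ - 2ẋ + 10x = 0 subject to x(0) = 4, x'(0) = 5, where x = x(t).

x = 4*cos(3*t)*exp(t) + exp(t)*sin(3*t)/3

Characteristic equation r² - 2r + 10 = 0 has discriminant (-2)² - 4·(10) = -36 < 0, so r = 1 ± 3i.
Hence x_h = C1*cos(3*t)*exp(t) + C2*exp(t)*sin(3*t).
Apply the initial conditions: x(0) = C1 = 4 and x'(0) = C1 + 3*C2 = 5. Solving gives C1 = 4, C2 = 1/3.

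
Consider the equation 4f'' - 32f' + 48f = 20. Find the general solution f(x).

Divide through by 4: f'' - 8f' + 12f = 5.
Characteristic equation r² - 8r + 12 = 0 factors as (r - 2)(r - 6) = 0, so r = 2, 6.
Hence f_h = C1*exp(2*x) + C2*exp(6*x).
For the particular solution try f_p = A0. Substituting and matching coefficients of each power of x gives A0 = 5/12, so f_p = 5/12.

f = 5/12 + C1*exp(2*x) + C2*exp(6*x)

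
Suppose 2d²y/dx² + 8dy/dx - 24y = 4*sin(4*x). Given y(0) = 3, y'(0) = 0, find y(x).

Divide through by 2: y'' + 4y' - 12y = 2*sin(4*x).
Characteristic equation r² + 4r - 12 = 0 factors as (r - 2)(r + 6) = 0, so r = 2, -6.
Hence y_h = C1*exp(2*x) + C2*exp(-6*x).
Try y_p = A*cos(4*x) + B*sin(4*x). Substituting and equating the coefficients of cos(4x) and sin(4x) gives A = -2/65, B = -7/130, so y_p = -7*sin(4*x)/130 - 2*cos(4*x)/65.
General solution: y = -7*sin(4*x)/130 - 2*cos(4*x)/65 + C1*exp(2*x) + C2*exp(-6*x).
Apply the initial conditions: y(0) = -2/65 + C1 + C2 = 3 and y'(0) = -14/65 - 6*C2 + 2*C1 = 0. Solving gives C1 = 23/10, C2 = 19/26.

y = -7*sin(4*x)/130 - 2*cos(4*x)/65 + 19*exp(-6*x)/26 + 23*exp(2*x)/10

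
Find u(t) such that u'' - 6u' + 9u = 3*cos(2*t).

u = -36*sin(2*t)/169 + 15*cos(2*t)/169 + C1*exp(3*t) + C2*t*exp(3*t)

Characteristic equation r² - 6r + 9 = 0 has discriminant (-6)² - 4·(9) = 0, so r = 3 is a repeated root.
Hence u_h = (C1 + C2*t)*exp(3*t).
Try u_p = A*cos(2*t) + B*sin(2*t). Substituting and equating the coefficients of cos(2t) and sin(2t) gives A = 15/169, B = -36/169, so u_p = -36*sin(2*t)/169 + 15*cos(2*t)/169.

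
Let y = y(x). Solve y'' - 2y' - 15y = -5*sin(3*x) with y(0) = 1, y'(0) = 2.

y = -5*cos(3*x)/102 + 10*sin(3*x)/51 + 23*exp(-3*x)/48 + 155*exp(5*x)/272

Characteristic equation r² - 2r - 15 = 0 factors as (r + 3)(r - 5) = 0, so r = -3, 5.
Hence y_h = C1*exp(-3*x) + C2*exp(5*x).
Try y_p = A*cos(3*x) + B*sin(3*x). Substituting and equating the coefficients of cos(3x) and sin(3x) gives A = -5/102, B = 10/51, so y_p = -5*cos(3*x)/102 + 10*sin(3*x)/51.
General solution: y = -5*cos(3*x)/102 + 10*sin(3*x)/51 + C1*exp(-3*x) + C2*exp(5*x).
Apply the initial conditions: y(0) = -5/102 + C1 + C2 = 1 and y'(0) = 10/17 - 3*C1 + 5*C2 = 2. Solving gives C1 = 23/48, C2 = 155/272.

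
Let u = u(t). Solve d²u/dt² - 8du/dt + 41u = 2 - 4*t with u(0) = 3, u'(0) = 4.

u = 50/1681 - 4*t/41 - 13084*exp(4*t)*sin(5*t)/8405 + 4993*cos(5*t)*exp(4*t)/1681

Characteristic equation r² - 8r + 41 = 0 has discriminant (-8)² - 4·(41) = -100 < 0, so r = 4 ± 5i.
Hence u_h = C1*cos(5*t)*exp(4*t) + C2*exp(4*t)*sin(5*t).
For the particular solution try u_p = A0 + A1*t. Substituting and matching coefficients of each power of t gives A0 = 50/1681, A1 = -4/41, so u_p = 50/1681 - 4*t/41.
General solution: u = 50/1681 - 4*t/41 + C1*cos(5*t)*exp(4*t) + C2*exp(4*t)*sin(5*t).
Apply the initial conditions: u(0) = 50/1681 + C1 = 3 and u'(0) = -4/41 + 4*C1 + 5*C2 = 4. Solving gives C1 = 4993/1681, C2 = -13084/8405.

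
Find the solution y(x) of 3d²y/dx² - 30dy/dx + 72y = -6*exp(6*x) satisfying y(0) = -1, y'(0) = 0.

Divide through by 3: y'' - 10y' + 24y = -2*exp(6*x).
Characteristic equation r² - 10r + 24 = 0 factors as (r - 6)(r - 4) = 0, so r = 6, 4.
Hence y_h = C1*exp(6*x) + C2*exp(4*x).
Since exp(6*x) solves the homogeneous equation (r = 6 is a root of multiplicity 1), multiply the trial by x. Try y_p = A*x*exp(6*x). Substituting into the equation and dividing by exp(6*x) gives A = -1, so y_p = -x*exp(6*x).
General solution: y = C1*exp(6*x) + C2*exp(4*x) - x*exp(6*x).
Apply the initial conditions: y(0) = C1 + C2 = -1 and y'(0) = -1 + 4*C2 + 6*C1 = 0. Solving gives C1 = 5/2, C2 = -7/2.

y = -7*exp(4*x)/2 + 5*exp(6*x)/2 - x*exp(6*x)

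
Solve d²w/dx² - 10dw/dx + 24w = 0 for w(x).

w = C1*exp(6*x) + C2*exp(4*x)

Characteristic equation r² - 10r + 24 = 0 factors as (r - 6)(r - 4) = 0, so r = 6, 4.
Hence w_h = C1*exp(6*x) + C2*exp(4*x).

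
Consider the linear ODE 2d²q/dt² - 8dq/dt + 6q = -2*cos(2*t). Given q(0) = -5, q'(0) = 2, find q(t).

q = -42*exp(t)/5 + cos(2*t)/65 + 8*sin(2*t)/65 + 44*exp(3*t)/13

Divide through by 2: q'' - 4q' + 3q = -cos(2*t).
Characteristic equation r² - 4r + 3 = 0 factors as (r - 3)(r - 1) = 0, so r = 3, 1.
Hence q_h = C1*exp(3*t) + C2*exp(t).
Try q_p = A*cos(2*t) + B*sin(2*t). Substituting and equating the coefficients of cos(2t) and sin(2t) gives A = 1/65, B = 8/65, so q_p = cos(2*t)/65 + 8*sin(2*t)/65.
General solution: q = cos(2*t)/65 + 8*sin(2*t)/65 + C1*exp(3*t) + C2*exp(t).
Apply the initial conditions: q(0) = 1/65 + C1 + C2 = -5 and q'(0) = 16/65 + C2 + 3*C1 = 2. Solving gives C1 = 44/13, C2 = -42/5.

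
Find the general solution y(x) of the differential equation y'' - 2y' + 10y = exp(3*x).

y = exp(3*x)/13 + C1*cos(3*x)*exp(x) + C2*exp(x)*sin(3*x)

Characteristic equation r² - 2r + 10 = 0 has discriminant (-2)² - 4·(10) = -36 < 0, so r = 1 ± 3i.
Hence y_h = C1*cos(3*x)*exp(x) + C2*exp(x)*sin(3*x).
Try y_p = A*exp(3*x). Substituting into the equation and dividing by exp(3*x) gives A = 1/13, so y_p = exp(3*x)/13.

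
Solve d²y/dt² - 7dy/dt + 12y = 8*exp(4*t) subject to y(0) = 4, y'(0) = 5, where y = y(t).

y = -15*exp(4*t) + 19*exp(3*t) + 8*t*exp(4*t)

Characteristic equation r² - 7r + 12 = 0 factors as (r - 3)(r - 4) = 0, so r = 3, 4.
Hence y_h = C1*exp(3*t) + C2*exp(4*t).
Since exp(4*t) solves the homogeneous equation (r = 4 is a root of multiplicity 1), multiply the trial by t. Try y_p = A*t*exp(4*t). Substituting into the equation and dividing by exp(4*t) gives A = 8, so y_p = 8*t*exp(4*t).
General solution: y = C1*exp(3*t) + C2*exp(4*t) + 8*t*exp(4*t).
Apply the initial conditions: y(0) = C1 + C2 = 4 and y'(0) = 8 + 3*C1 + 4*C2 = 5. Solving gives C1 = 19, C2 = -15.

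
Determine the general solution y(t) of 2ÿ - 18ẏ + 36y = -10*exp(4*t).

Divide through by 2: y'' - 9y' + 18y = -5*exp(4*t).
Characteristic equation r² - 9r + 18 = 0 factors as (r - 3)(r - 6) = 0, so r = 3, 6.
Hence y_h = C1*exp(3*t) + C2*exp(6*t).
Try y_p = A*exp(4*t). Substituting into the equation and dividing by exp(4*t) gives A = 5/2, so y_p = 5*exp(4*t)/2.

y = 5*exp(4*t)/2 + C1*exp(3*t) + C2*exp(6*t)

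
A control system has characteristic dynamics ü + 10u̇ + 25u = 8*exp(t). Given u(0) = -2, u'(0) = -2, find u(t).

Characteristic equation r² + 10r + 25 = 0 has discriminant (10)² - 4·(25) = 0, so r = -5 is a repeated root.
Hence u_h = (C1 + C2*t)*exp(-5*t).
Try u_p = A*exp(t). Substituting into the equation and dividing by exp(t) gives A = 2/9, so u_p = 2*exp(t)/9.
General solution: u = 2*exp(t)/9 + C1*exp(-5*t) + C2*t*exp(-5*t).
Apply the initial conditions: u(0) = 2/9 + C1 = -2 and u'(0) = 2/9 + C2 - 5*C1 = -2. Solving gives C1 = -20/9, C2 = -40/3.

u = -20*exp(-5*t)/9 + 2*exp(t)/9 - 40*t*exp(-5*t)/3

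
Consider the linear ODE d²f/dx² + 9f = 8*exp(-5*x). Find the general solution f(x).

f = 4*exp(-5*x)/17 + C1*cos(3*x) + C2*sin(3*x)

Characteristic equation r² + 9 = 0 has discriminant (0)² - 4·(9) = -36 < 0, so r = ± 3i.
Hence f_h = C1*cos(3*x) + C2*sin(3*x).
Try f_p = A*exp(-5*x). Substituting into the equation and dividing by exp(-5*x) gives A = 4/17, so f_p = 4*exp(-5*x)/17.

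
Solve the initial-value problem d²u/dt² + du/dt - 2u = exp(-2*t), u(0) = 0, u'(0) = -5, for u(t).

Characteristic equation r² + r - 2 = 0 factors as (r - 1)(r + 2) = 0, so r = 1, -2.
Hence u_h = C1*exp(t) + C2*exp(-2*t).
Since exp(-2*t) solves the homogeneous equation (r = -2 is a root of multiplicity 1), multiply the trial by t. Try u_p = A*t*exp(-2*t). Substituting into the equation and dividing by exp(-2*t) gives A = -1/3, so u_p = -t*exp(-2*t)/3.
General solution: u = C1*exp(t) + C2*exp(-2*t) - t*exp(-2*t)/3.
Apply the initial conditions: u(0) = C1 + C2 = 0 and u'(0) = -1/3 + C1 - 2*C2 = -5. Solving gives C1 = -14/9, C2 = 14/9.

u = -14*exp(t)/9 + 14*exp(-2*t)/9 - t*exp(-2*t)/3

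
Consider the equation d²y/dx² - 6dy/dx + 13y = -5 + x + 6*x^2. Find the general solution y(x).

y = -491/2197 + 6*x**2/13 + 85*x/169 + C1*cos(2*x)*exp(3*x) + C2*exp(3*x)*sin(2*x)

Characteristic equation r² - 6r + 13 = 0 has discriminant (-6)² - 4·(13) = -16 < 0, so r = 3 ± 2i.
Hence y_h = C1*cos(2*x)*exp(3*x) + C2*exp(3*x)*sin(2*x).
For the particular solution try y_p = A0 + A1*x + A2*x^2. Substituting and matching coefficients of each power of x gives A0 = -491/2197, A1 = 85/169, A2 = 6/13, so y_p = -491/2197 + 6*x^2/13 + 85*x/169.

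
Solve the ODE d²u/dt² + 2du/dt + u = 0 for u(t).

u = C1*exp(-t) + C2*t*exp(-t)

Characteristic equation r² + 2r + 1 = 0 has discriminant (2)² - 4·(1) = 0, so r = -1 is a repeated root.
Hence u_h = (C1 + C2*t)*exp(-t).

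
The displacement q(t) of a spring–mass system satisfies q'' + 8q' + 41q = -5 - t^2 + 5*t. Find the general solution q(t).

Characteristic equation r² + 8r + 41 = 0 has discriminant (8)² - 4·(41) = -100 < 0, so r = -4 ± 5i.
Hence q_h = C1*cos(5*t)*exp(-4*t) + C2*exp(-4*t)*sin(5*t).
For the particular solution try q_p = A0 + A1*t + A2*t^2. Substituting and matching coefficients of each power of t gives A0 = -10091/68921, A1 = 221/1681, A2 = -1/41, so q_p = -10091/68921 - t^2/41 + 221*t/1681.

q = -10091/68921 - t**2/41 + 221*t/1681 + C1*cos(5*t)*exp(-4*t) + C2*exp(-4*t)*sin(5*t)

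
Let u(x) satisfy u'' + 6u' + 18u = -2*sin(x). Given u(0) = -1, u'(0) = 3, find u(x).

u = -34*sin(x)/325 + 12*cos(x)/325 - 337*cos(3*x)*exp(-3*x)/325 - 2*exp(-3*x)*sin(3*x)/975

Characteristic equation r² + 6r + 18 = 0 has discriminant (6)² - 4·(18) = -36 < 0, so r = -3 ± 3i.
Hence u_h = C1*cos(3*x)*exp(-3*x) + C2*exp(-3*x)*sin(3*x).
Try u_p = A*cos(x) + B*sin(x). Substituting and equating the coefficients of cos(x) and sin(x) gives A = 12/325, B = -34/325, so u_p = -34*sin(x)/325 + 12*cos(x)/325.
General solution: u = -34*sin(x)/325 + 12*cos(x)/325 + C1*cos(3*x)*exp(-3*x) + C2*exp(-3*x)*sin(3*x).
Apply the initial conditions: u(0) = 12/325 + C1 = -1 and u'(0) = -34/325 - 3*C1 + 3*C2 = 3. Solving gives C1 = -337/325, C2 = -2/975.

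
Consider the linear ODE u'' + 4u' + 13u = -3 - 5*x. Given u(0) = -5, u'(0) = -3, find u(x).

Characteristic equation r² + 4r + 13 = 0 has discriminant (4)² - 4·(13) = -36 < 0, so r = -2 ± 3i.
Hence u_h = C1*cos(3*x)*exp(-2*x) + C2*exp(-2*x)*sin(3*x).
For the particular solution try u_p = A0 + A1*x. Substituting and matching coefficients of each power of x gives A0 = -19/169, A1 = -5/13, so u_p = -19/169 - 5*x/13.
General solution: u = -19/169 - 5*x/13 + C1*cos(3*x)*exp(-2*x) + C2*exp(-2*x)*sin(3*x).
Apply the initial conditions: u(0) = -19/169 + C1 = -5 and u'(0) = -5/13 - 2*C1 + 3*C2 = -3. Solving gives C1 = -826/169, C2 = -698/169.

u = -19/169 - 5*x/13 - 826*cos(3*x)*exp(-2*x)/169 - 698*exp(-2*x)*sin(3*x)/169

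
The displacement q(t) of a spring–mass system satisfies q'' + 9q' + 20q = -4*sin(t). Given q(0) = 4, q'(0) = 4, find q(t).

q = -258*exp(-5*t)/13 - 38*sin(t)/221 + 18*cos(t)/221 + 404*exp(-4*t)/17

Characteristic equation r² + 9r + 20 = 0 factors as (r + 5)(r + 4) = 0, so r = -5, -4.
Hence q_h = C1*exp(-5*t) + C2*exp(-4*t).
Try q_p = A*cos(t) + B*sin(t). Substituting and equating the coefficients of cos(t) and sin(t) gives A = 18/221, B = -38/221, so q_p = -38*sin(t)/221 + 18*cos(t)/221.
General solution: q = -38*sin(t)/221 + 18*cos(t)/221 + C1*exp(-5*t) + C2*exp(-4*t).
Apply the initial conditions: q(0) = 18/221 + C1 + C2 = 4 and q'(0) = -38/221 - 5*C1 - 4*C2 = 4. Solving gives C1 = -258/13, C2 = 404/17.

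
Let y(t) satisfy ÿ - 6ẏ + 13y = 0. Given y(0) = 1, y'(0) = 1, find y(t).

Characteristic equation r² - 6r + 13 = 0 has discriminant (-6)² - 4·(13) = -16 < 0, so r = 3 ± 2i.
Hence y_h = C1*cos(2*t)*exp(3*t) + C2*exp(3*t)*sin(2*t).
Apply the initial conditions: y(0) = C1 = 1 and y'(0) = 2*C2 + 3*C1 = 1. Solving gives C1 = 1, C2 = -1.

y = cos(2*t)*exp(3*t) - exp(3*t)*sin(2*t)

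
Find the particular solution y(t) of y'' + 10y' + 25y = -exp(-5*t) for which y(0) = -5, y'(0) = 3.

Characteristic equation r² + 10r + 25 = 0 has discriminant (10)² - 4·(25) = 0, so r = -5 is a repeated root.
Hence y_h = (C1 + C2*t)*exp(-5*t).
Since exp(-5*t) solves the homogeneous equation (r = -5 is a root of multiplicity 2), multiply the trial by t^2. Try y_p = A*t^2*exp(-5*t). Substituting into the equation and dividing by exp(-5*t) gives A = -1/2, so y_p = -t^2*exp(-5*t)/2.
General solution: y = C1*exp(-5*t) - t^2*exp(-5*t)/2 + C2*t*exp(-5*t).
Apply the initial conditions: y(0) = C1 = -5 and y'(0) = C2 - 5*C1 = 3. Solving gives C1 = -5, C2 = -22.

y = -5*exp(-5*t) - 22*t*exp(-5*t) - t**2*exp(-5*t)/2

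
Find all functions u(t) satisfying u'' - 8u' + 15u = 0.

Characteristic equation r² - 8r + 15 = 0 factors as (r - 5)(r - 3) = 0, so r = 5, 3.
Hence u_h = C1*exp(5*t) + C2*exp(3*t).

u = C1*exp(5*t) + C2*exp(3*t)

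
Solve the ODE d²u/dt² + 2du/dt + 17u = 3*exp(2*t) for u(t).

Characteristic equation r² + 2r + 17 = 0 has discriminant (2)² - 4·(17) = -64 < 0, so r = -1 ± 4i.
Hence u_h = C1*cos(4*t)*exp(-t) + C2*exp(-t)*sin(4*t).
Try u_p = A*exp(2*t). Substituting into the equation and dividing by exp(2*t) gives A = 3/25, so u_p = 3*exp(2*t)/25.

u = 3*exp(2*t)/25 + C1*cos(4*t)*exp(-t) + C2*exp(-t)*sin(4*t)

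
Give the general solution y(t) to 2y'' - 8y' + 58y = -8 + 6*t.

Divide through by 2: y'' - 4y' + 29y = -4 + 3*t.
Characteristic equation r² - 4r + 29 = 0 has discriminant (-4)² - 4·(29) = -100 < 0, so r = 2 ± 5i.
Hence y_h = C1*cos(5*t)*exp(2*t) + C2*exp(2*t)*sin(5*t).
For the particular solution try y_p = A0 + A1*t. Substituting and matching coefficients of each power of t gives A0 = -104/841, A1 = 3/29, so y_p = -104/841 + 3*t/29.

y = -104/841 + 3*t/29 + C1*cos(5*t)*exp(2*t) + C2*exp(2*t)*sin(5*t)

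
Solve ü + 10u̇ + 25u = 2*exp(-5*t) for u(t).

Characteristic equation r² + 10r + 25 = 0 has discriminant (10)² - 4·(25) = 0, so r = -5 is a repeated root.
Hence u_h = (C1 + C2*t)*exp(-5*t).
Since exp(-5*t) solves the homogeneous equation (r = -5 is a root of multiplicity 2), multiply the trial by t^2. Try u_p = A*t^2*exp(-5*t). Substituting into the equation and dividing by exp(-5*t) gives A = 1, so u_p = t^2*exp(-5*t).

u = C1*exp(-5*t) + t**2*exp(-5*t) + C2*t*exp(-5*t)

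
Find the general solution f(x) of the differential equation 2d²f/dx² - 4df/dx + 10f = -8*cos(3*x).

Divide through by 2: f'' - 2f' + 5f = -4*cos(3*x).
Characteristic equation r² - 2r + 5 = 0 has discriminant (-2)² - 4·(5) = -16 < 0, so r = 1 ± 2i.
Hence f_h = C1*cos(2*x)*exp(x) + C2*exp(x)*sin(2*x).
Try f_p = A*cos(3*x) + B*sin(3*x). Substituting and equating the coefficients of cos(3x) and sin(3x) gives A = 4/13, B = 6/13, so f_p = 4*cos(3*x)/13 + 6*sin(3*x)/13.

f = 4*cos(3*x)/13 + 6*sin(3*x)/13 + C1*cos(2*x)*exp(x) + C2*exp(x)*sin(2*x)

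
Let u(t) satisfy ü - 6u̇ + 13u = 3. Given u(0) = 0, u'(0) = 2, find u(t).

Characteristic equation r² - 6r + 13 = 0 has discriminant (-6)² - 4·(13) = -16 < 0, so r = 3 ± 2i.
Hence u_h = C1*cos(2*t)*exp(3*t) + C2*exp(3*t)*sin(2*t).
For the particular solution try u_p = A0. Substituting and matching coefficients of each power of t gives A0 = 3/13, so u_p = 3/13.
General solution: u = 3/13 + C1*cos(2*t)*exp(3*t) + C2*exp(3*t)*sin(2*t).
Apply the initial conditions: u(0) = 3/13 + C1 = 0 and u'(0) = 2*C2 + 3*C1 = 2. Solving gives C1 = -3/13, C2 = 35/26.

u = 3/13 - 3*cos(2*t)*exp(3*t)/13 + 35*exp(3*t)*sin(2*t)/26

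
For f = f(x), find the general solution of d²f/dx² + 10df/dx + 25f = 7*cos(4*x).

f = 63*cos(4*x)/1681 + 280*sin(4*x)/1681 + C1*exp(-5*x) + C2*x*exp(-5*x)

Characteristic equation r² + 10r + 25 = 0 has discriminant (10)² - 4·(25) = 0, so r = -5 is a repeated root.
Hence f_h = (C1 + C2*x)*exp(-5*x).
Try f_p = A*cos(4*x) + B*sin(4*x). Substituting and equating the coefficients of cos(4x) and sin(4x) gives A = 63/1681, B = 280/1681, so f_p = 63*cos(4*x)/1681 + 280*sin(4*x)/1681.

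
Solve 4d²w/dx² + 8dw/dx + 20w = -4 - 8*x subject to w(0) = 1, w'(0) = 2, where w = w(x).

Divide through by 4: w'' + 2w' + 5w = -1 - 2*x.
Characteristic equation r² + 2r + 5 = 0 has discriminant (2)² - 4·(5) = -16 < 0, so r = -1 ± 2i.
Hence w_h = C1*cos(2*x)*exp(-x) + C2*exp(-x)*sin(2*x).
For the particular solution try w_p = A0 + A1*x. Substituting and matching coefficients of each power of x gives A0 = -1/25, A1 = -2/5, so w_p = -1/25 - 2*x/5.
General solution: w = -1/25 - 2*x/5 + C1*cos(2*x)*exp(-x) + C2*exp(-x)*sin(2*x).
Apply the initial conditions: w(0) = -1/25 + C1 = 1 and w'(0) = -2/5 - C1 + 2*C2 = 2. Solving gives C1 = 26/25, C2 = 43/25.

w = -1/25 - 2*x/5 + 26*cos(2*x)*exp(-x)/25 + 43*exp(-x)*sin(2*x)/25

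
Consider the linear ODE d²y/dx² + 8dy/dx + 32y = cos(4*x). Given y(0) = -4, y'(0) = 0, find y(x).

Characteristic equation r² + 8r + 32 = 0 has discriminant (8)² - 4·(32) = -64 < 0, so r = -4 ± 4i.
Hence y_h = C1*cos(4*x)*exp(-4*x) + C2*exp(-4*x)*sin(4*x).
Try y_p = A*cos(4*x) + B*sin(4*x). Substituting and equating the coefficients of cos(4x) and sin(4x) gives A = 1/80, B = 1/40, so y_p = sin(4*x)/40 + cos(4*x)/80.
General solution: y = sin(4*x)/40 + cos(4*x)/80 + C1*cos(4*x)*exp(-4*x) + C2*exp(-4*x)*sin(4*x).
Apply the initial conditions: y(0) = 1/80 + C1 = -4 and y'(0) = 1/10 - 4*C1 + 4*C2 = 0. Solving gives C1 = -321/80, C2 = -323/80.

y = sin(4*x)/40 + cos(4*x)/80 - 323*exp(-4*x)*sin(4*x)/80 - 321*cos(4*x)*exp(-4*x)/80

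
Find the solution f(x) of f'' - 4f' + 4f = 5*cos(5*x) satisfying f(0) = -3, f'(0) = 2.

f = -2418*exp(2*x)/841 - 105*cos(5*x)/841 - 100*sin(5*x)/841 + 242*x*exp(2*x)/29

Characteristic equation r² - 4r + 4 = 0 has discriminant (-4)² - 4·(4) = 0, so r = 2 is a repeated root.
Hence f_h = (C1 + C2*x)*exp(2*x).
Try f_p = A*cos(5*x) + B*sin(5*x). Substituting and equating the coefficients of cos(5x) and sin(5x) gives A = -105/841, B = -100/841, so f_p = -105*cos(5*x)/841 - 100*sin(5*x)/841.
General solution: f = -105*cos(5*x)/841 - 100*sin(5*x)/841 + C1*exp(2*x) + C2*x*exp(2*x).
Apply the initial conditions: f(0) = -105/841 + C1 = -3 and f'(0) = -500/841 + C2 + 2*C1 = 2. Solving gives C1 = -2418/841, C2 = 242/29.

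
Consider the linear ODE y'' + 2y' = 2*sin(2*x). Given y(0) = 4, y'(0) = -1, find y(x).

Characteristic equation r² + 2r = 0 factors as (r + 2)r = 0, so r = -2, 0.
Hence y_h = C1*exp(-2*x) + C2.
Try y_p = A*cos(2*x) + B*sin(2*x). Substituting and equating the coefficients of cos(2x) and sin(2x) gives A = -1/4, B = -1/4, so y_p = -cos(2*x)/4 - sin(2*x)/4.
General solution: y = C2 - cos(2*x)/4 - sin(2*x)/4 + C1*exp(-2*x).
Apply the initial conditions: y(0) = -1/4 + C1 + C2 = 4 and y'(0) = -1/2 - 2*C1 = -1. Solving gives C1 = 1/4, C2 = 4.

y = 4 - cos(2*x)/4 - sin(2*x)/4 + exp(-2*x)/4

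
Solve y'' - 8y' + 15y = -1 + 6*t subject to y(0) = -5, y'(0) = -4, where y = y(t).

y = 11/75 - 32*exp(3*t)/3 + 2*t/5 + 138*exp(5*t)/25

Characteristic equation r² - 8r + 15 = 0 factors as (r - 3)(r - 5) = 0, so r = 3, 5.
Hence y_h = C1*exp(3*t) + C2*exp(5*t).
For the particular solution try y_p = A0 + A1*t. Substituting and matching coefficients of each power of t gives A0 = 11/75, A1 = 2/5, so y_p = 11/75 + 2*t/5.
General solution: y = 11/75 + 2*t/5 + C1*exp(3*t) + C2*exp(5*t).
Apply the initial conditions: y(0) = 11/75 + C1 + C2 = -5 and y'(0) = 2/5 + 3*C1 + 5*C2 = -4. Solving gives C1 = -32/3, C2 = 138/25.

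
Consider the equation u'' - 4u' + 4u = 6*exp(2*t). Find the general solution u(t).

Characteristic equation r² - 4r + 4 = 0 has discriminant (-4)² - 4·(4) = 0, so r = 2 is a repeated root.
Hence u_h = (C1 + C2*t)*exp(2*t).
Since exp(2*t) solves the homogeneous equation (r = 2 is a root of multiplicity 2), multiply the trial by t^2. Try u_p = A*t^2*exp(2*t). Substituting into the equation and dividing by exp(2*t) gives A = 3, so u_p = 3*t^2*exp(2*t).

u = C1*exp(2*t) + 3*t**2*exp(2*t) + C2*t*exp(2*t)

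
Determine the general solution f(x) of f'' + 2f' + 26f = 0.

Characteristic equation r² + 2r + 26 = 0 has discriminant (2)² - 4·(26) = -100 < 0, so r = -1 ± 5i.
Hence f_h = C1*cos(5*x)*exp(-x) + C2*exp(-x)*sin(5*x).

f = C1*cos(5*x)*exp(-x) + C2*exp(-x)*sin(5*x)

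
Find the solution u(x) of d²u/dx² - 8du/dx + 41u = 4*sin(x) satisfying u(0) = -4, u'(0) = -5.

Characteristic equation r² - 8r + 41 = 0 has discriminant (-8)² - 4·(41) = -100 < 0, so r = 4 ± 5i.
Hence u_h = C1*cos(5*x)*exp(4*x) + C2*exp(4*x)*sin(5*x).
Try u_p = A*cos(x) + B*sin(x). Substituting and equating the coefficients of cos(x) and sin(x) gives A = 1/52, B = 5/52, so u_p = cos(x)/52 + 5*sin(x)/52.
General solution: u = cos(x)/52 + 5*sin(x)/52 + C1*cos(5*x)*exp(4*x) + C2*exp(4*x)*sin(5*x).
Apply the initial conditions: u(0) = 1/52 + C1 = -4 and u'(0) = 5/52 + 4*C1 + 5*C2 = -5. Solving gives C1 = -209/52, C2 = 571/260.

u = cos(x)/52 + 5*sin(x)/52 - 209*cos(5*x)*exp(4*x)/52 + 571*exp(4*x)*sin(5*x)/260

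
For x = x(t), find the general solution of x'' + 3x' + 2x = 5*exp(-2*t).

Characteristic equation r² + 3r + 2 = 0 factors as (r + 1)(r + 2) = 0, so r = -1, -2.
Hence x_h = C1*exp(-t) + C2*exp(-2*t).
Since exp(-2*t) solves the homogeneous equation (r = -2 is a root of multiplicity 1), multiply the trial by t. Try x_p = A*t*exp(-2*t). Substituting into the equation and dividing by exp(-2*t) gives A = -5, so x_p = -5*t*exp(-2*t).

x = C1*exp(-t) + C2*exp(-2*t) - 5*t*exp(-2*t)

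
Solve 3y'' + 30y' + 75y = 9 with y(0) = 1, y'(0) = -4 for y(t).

y = 3/25 + 22*exp(-5*t)/25 + 2*t*exp(-5*t)/5

Divide through by 3: y'' + 10y' + 25y = 3.
Characteristic equation r² + 10r + 25 = 0 has discriminant (10)² - 4·(25) = 0, so r = -5 is a repeated root.
Hence y_h = (C1 + C2*t)*exp(-5*t).
For the particular solution try y_p = A0. Substituting and matching coefficients of each power of t gives A0 = 3/25, so y_p = 3/25.
General solution: y = 3/25 + C1*exp(-5*t) + C2*t*exp(-5*t).
Apply the initial conditions: y(0) = 3/25 + C1 = 1 and y'(0) = C2 - 5*C1 = -4. Solving gives C1 = 22/25, C2 = 2/5.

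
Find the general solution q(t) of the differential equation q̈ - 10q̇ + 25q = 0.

Characteristic equation r² - 10r + 25 = 0 has discriminant (-10)² - 4·(25) = 0, so r = 5 is a repeated root.
Hence q_h = (C1 + C2*t)*exp(5*t).

q = C1*exp(5*t) + C2*t*exp(5*t)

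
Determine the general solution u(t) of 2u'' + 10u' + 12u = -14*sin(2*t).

u = -7*sin(2*t)/52 + 35*cos(2*t)/52 + C1*exp(-2*t) + C2*exp(-3*t)

Divide through by 2: u'' + 5u' + 6u = -7*sin(2*t).
Characteristic equation r² + 5r + 6 = 0 factors as (r + 2)(r + 3) = 0, so r = -2, -3.
Hence u_h = C1*exp(-2*t) + C2*exp(-3*t).
Try u_p = A*cos(2*t) + B*sin(2*t). Substituting and equating the coefficients of cos(2t) and sin(2t) gives A = 35/52, B = -7/52, so u_p = -7*sin(2*t)/52 + 35*cos(2*t)/52.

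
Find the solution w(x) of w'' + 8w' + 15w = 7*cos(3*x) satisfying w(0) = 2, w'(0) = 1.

w = -203*exp(-5*x)/68 + 7*cos(3*x)/102 + 14*sin(3*x)/51 + 59*exp(-3*x)/12

Characteristic equation r² + 8r + 15 = 0 factors as (r + 3)(r + 5) = 0, so r = -3, -5.
Hence w_h = C1*exp(-3*x) + C2*exp(-5*x).
Try w_p = A*cos(3*x) + B*sin(3*x). Substituting and equating the coefficients of cos(3x) and sin(3x) gives A = 7/102, B = 14/51, so w_p = 7*cos(3*x)/102 + 14*sin(3*x)/51.
General solution: w = 7*cos(3*x)/102 + 14*sin(3*x)/51 + C1*exp(-3*x) + C2*exp(-5*x).
Apply the initial conditions: w(0) = 7/102 + C1 + C2 = 2 and w'(0) = 14/17 - 5*C2 - 3*C1 = 1. Solving gives C1 = 59/12, C2 = -203/68.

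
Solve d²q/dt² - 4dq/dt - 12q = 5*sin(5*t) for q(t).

Characteristic equation r² - 4r - 12 = 0 factors as (r - 6)(r + 2) = 0, so r = 6, -2.
Hence q_h = C1*exp(6*t) + C2*exp(-2*t).
Try q_p = A*cos(5*t) + B*sin(5*t). Substituting and equating the coefficients of cos(5t) and sin(5t) gives A = 100/1769, B = -185/1769, so q_p = -185*sin(5*t)/1769 + 100*cos(5*t)/1769.

q = -185*sin(5*t)/1769 + 100*cos(5*t)/1769 + C1*exp(6*t) + C2*exp(-2*t)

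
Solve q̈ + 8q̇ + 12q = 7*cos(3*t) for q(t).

Characteristic equation r² + 8r + 12 = 0 factors as (r + 2)(r + 6) = 0, so r = -2, -6.
Hence q_h = C1*exp(-2*t) + C2*exp(-6*t).
Try q_p = A*cos(3*t) + B*sin(3*t). Substituting and equating the coefficients of cos(3t) and sin(3t) gives A = 7/195, B = 56/195, so q_p = 7*cos(3*t)/195 + 56*sin(3*t)/195.

q = 7*cos(3*t)/195 + 56*sin(3*t)/195 + C1*exp(-2*t) + C2*exp(-6*t)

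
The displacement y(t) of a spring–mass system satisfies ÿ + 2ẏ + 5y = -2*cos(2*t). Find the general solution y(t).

y = -8*sin(2*t)/17 - 2*cos(2*t)/17 + C1*cos(2*t)*exp(-t) + C2*exp(-t)*sin(2*t)

Characteristic equation r² + 2r + 5 = 0 has discriminant (2)² - 4·(5) = -16 < 0, so r = -1 ± 2i.
Hence y_h = C1*cos(2*t)*exp(-t) + C2*exp(-t)*sin(2*t).
Try y_p = A*cos(2*t) + B*sin(2*t). Substituting and equating the coefficients of cos(2t) and sin(2t) gives A = -2/17, B = -8/17, so y_p = -8*sin(2*t)/17 - 2*cos(2*t)/17.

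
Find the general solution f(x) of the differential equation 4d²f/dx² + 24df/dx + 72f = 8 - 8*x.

f = 4/27 - x/9 + C1*cos(3*x)*exp(-3*x) + C2*exp(-3*x)*sin(3*x)

Divide through by 4: f'' + 6f' + 18f = 2 - 2*x.
Characteristic equation r² + 6r + 18 = 0 has discriminant (6)² - 4·(18) = -36 < 0, so r = -3 ± 3i.
Hence f_h = C1*cos(3*x)*exp(-3*x) + C2*exp(-3*x)*sin(3*x).
For the particular solution try f_p = A0 + A1*x. Substituting and matching coefficients of each power of x gives A0 = 4/27, A1 = -1/9, so f_p = 4/27 - x/9.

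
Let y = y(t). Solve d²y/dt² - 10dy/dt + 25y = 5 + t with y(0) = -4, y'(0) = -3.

Characteristic equation r² - 10r + 25 = 0 has discriminant (-10)² - 4·(25) = 0, so r = 5 is a repeated root.
Hence y_h = (C1 + C2*t)*exp(5*t).
For the particular solution try y_p = A0 + A1*t. Substituting and matching coefficients of each power of t gives A0 = 27/125, A1 = 1/25, so y_p = 27/125 + t/25.
General solution: y = 27/125 + t/25 + C1*exp(5*t) + C2*t*exp(5*t).
Apply the initial conditions: y(0) = 27/125 + C1 = -4 and y'(0) = 1/25 + C2 + 5*C1 = -3. Solving gives C1 = -527/125, C2 = 451/25.

y = 27/125 - 527*exp(5*t)/125 + t/25 + 451*t*exp(5*t)/25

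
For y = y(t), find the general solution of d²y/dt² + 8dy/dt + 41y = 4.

y = 4/41 + C1*cos(5*t)*exp(-4*t) + C2*exp(-4*t)*sin(5*t)

Characteristic equation r² + 8r + 41 = 0 has discriminant (8)² - 4·(41) = -100 < 0, so r = -4 ± 5i.
Hence y_h = C1*cos(5*t)*exp(-4*t) + C2*exp(-4*t)*sin(5*t).
For the particular solution try y_p = A0. Substituting and matching coefficients of each power of t gives A0 = 4/41, so y_p = 4/41.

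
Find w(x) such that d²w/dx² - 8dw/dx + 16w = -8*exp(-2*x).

Characteristic equation r² - 8r + 16 = 0 has discriminant (-8)² - 4·(16) = 0, so r = 4 is a repeated root.
Hence w_h = (C1 + C2*x)*exp(4*x).
Try w_p = A*exp(-2*x). Substituting into the equation and dividing by exp(-2*x) gives A = -2/9, so w_p = -2*exp(-2*x)/9.

w = -2*exp(-2*x)/9 + C1*exp(4*x) + C2*x*exp(4*x)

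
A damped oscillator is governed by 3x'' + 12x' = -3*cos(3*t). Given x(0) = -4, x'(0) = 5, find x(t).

x = -11/4 - 129*exp(-4*t)/100 - 4*sin(3*t)/75 + cos(3*t)/25

Divide through by 3: x'' + 4x' = -cos(3*t).
Characteristic equation r² + 4r = 0 factors as (r + 4)r = 0, so r = -4, 0.
Hence x_h = C1*exp(-4*t) + C2.
Try x_p = A*cos(3*t) + B*sin(3*t). Substituting and equating the coefficients of cos(3t) and sin(3t) gives A = 1/25, B = -4/75, so x_p = -4*sin(3*t)/75 + cos(3*t)/25.
General solution: x = C2 - 4*sin(3*t)/75 + cos(3*t)/25 + C1*exp(-4*t).
Apply the initial conditions: x(0) = 1/25 + C1 + C2 = -4 and x'(0) = -4/25 - 4*C1 = 5. Solving gives C1 = -129/100, C2 = -11/4.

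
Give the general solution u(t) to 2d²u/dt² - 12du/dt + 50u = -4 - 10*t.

u = -16/125 - t/5 + C1*cos(4*t)*exp(3*t) + C2*exp(3*t)*sin(4*t)

Divide through by 2: u'' - 6u' + 25u = -2 - 5*t.
Characteristic equation r² - 6r + 25 = 0 has discriminant (-6)² - 4·(25) = -64 < 0, so r = 3 ± 4i.
Hence u_h = C1*cos(4*t)*exp(3*t) + C2*exp(3*t)*sin(4*t).
For the particular solution try u_p = A0 + A1*t. Substituting and matching coefficients of each power of t gives A0 = -16/125, A1 = -1/5, so u_p = -16/125 - t/5.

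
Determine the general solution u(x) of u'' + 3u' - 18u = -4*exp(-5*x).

Characteristic equation r² + 3r - 18 = 0 factors as (r - 3)(r + 6) = 0, so r = 3, -6.
Hence u_h = C1*exp(3*x) + C2*exp(-6*x).
Try u_p = A*exp(-5*x). Substituting into the equation and dividing by exp(-5*x) gives A = 1/2, so u_p = exp(-5*x)/2.

u = exp(-5*x)/2 + C1*exp(3*x) + C2*exp(-6*x)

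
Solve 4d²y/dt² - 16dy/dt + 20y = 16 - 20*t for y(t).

y = -t + C1*cos(t)*exp(2*t) + C2*exp(2*t)*sin(t)

Divide through by 4: y'' - 4y' + 5y = 4 - 5*t.
Characteristic equation r² - 4r + 5 = 0 has discriminant (-4)² - 4·(5) = -4 < 0, so r = 2 ± i.
Hence y_h = C1*cos(t)*exp(2*t) + C2*exp(2*t)*sin(t).
For the particular solution try y_p = A0 + A1*t. Substituting and matching coefficients of each power of t gives A0 = 0, A1 = -1, so y_p = -t.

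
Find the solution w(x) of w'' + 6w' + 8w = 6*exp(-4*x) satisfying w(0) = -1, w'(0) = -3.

Characteristic equation r² + 6r + 8 = 0 factors as (r + 4)(r + 2) = 0, so r = -4, -2.
Hence w_h = C1*exp(-4*x) + C2*exp(-2*x).
Since exp(-4*x) solves the homogeneous equation (r = -4 is a root of multiplicity 1), multiply the trial by x. Try w_p = A*x*exp(-4*x). Substituting into the equation and dividing by exp(-4*x) gives A = -3, so w_p = -3*x*exp(-4*x).
General solution: w = C1*exp(-4*x) + C2*exp(-2*x) - 3*x*exp(-4*x).
Apply the initial conditions: w(0) = C1 + C2 = -1 and w'(0) = -3 - 4*C1 - 2*C2 = -3. Solving gives C1 = 1, C2 = -2.

w = -2*exp(-2*x) - 3*x*exp(-4*x) + exp(-4*x)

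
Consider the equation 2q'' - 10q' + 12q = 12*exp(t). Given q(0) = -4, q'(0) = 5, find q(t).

Divide through by 2: q'' - 5q' + 6q = 6*exp(t).
Characteristic equation r² - 5r + 6 = 0 factors as (r - 3)(r - 2) = 0, so r = 3, 2.
Hence q_h = C1*exp(3*t) + C2*exp(2*t).
Try q_p = A*exp(t). Substituting into the equation and dividing by exp(t) gives A = 3, so q_p = 3*exp(t).
General solution: q = 3*exp(t) + C1*exp(3*t) + C2*exp(2*t).
Apply the initial conditions: q(0) = 3 + C1 + C2 = -4 and q'(0) = 3 + 2*C2 + 3*C1 = 5. Solving gives C1 = 16, C2 = -23.

q = -23*exp(2*t) + 3*exp(t) + 16*exp(3*t)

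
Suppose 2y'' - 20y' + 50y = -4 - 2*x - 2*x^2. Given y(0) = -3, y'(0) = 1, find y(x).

Divide through by 2: y'' - 10y' + 25y = -2 - x - x^2.
Characteristic equation r² - 10r + 25 = 0 has discriminant (-10)² - 4·(25) = 0, so r = 5 is a repeated root.
Hence y_h = (C1 + C2*x)*exp(5*x).
For the particular solution try y_p = A0 + A1*x + A2*x^2. Substituting and matching coefficients of each power of x gives A0 = -66/625, A1 = -9/125, A2 = -1/25, so y_p = -66/625 - 9*x/125 - x^2/25.
General solution: y = -66/625 - 9*x/125 - x^2/25 + C1*exp(5*x) + C2*x*exp(5*x).
Apply the initial conditions: y(0) = -66/625 + C1 = -3 and y'(0) = -9/125 + C2 + 5*C1 = 1. Solving gives C1 = -1809/625, C2 = 1943/125.

y = -66/625 - 1809*exp(5*x)/625 - 9*x/125 - x**2/25 + 1943*x*exp(5*x)/125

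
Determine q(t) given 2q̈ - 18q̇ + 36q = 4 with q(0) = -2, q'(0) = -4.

q = 1/9 - 26*exp(3*t)/9 + 7*exp(6*t)/9

Divide through by 2: q'' - 9q' + 18q = 2.
Characteristic equation r² - 9r + 18 = 0 factors as (r - 6)(r - 3) = 0, so r = 6, 3.
Hence q_h = C1*exp(6*t) + C2*exp(3*t).
For the particular solution try q_p = A0. Substituting and matching coefficients of each power of t gives A0 = 1/9, so q_p = 1/9.
General solution: q = 1/9 + C1*exp(6*t) + C2*exp(3*t).
Apply the initial conditions: q(0) = 1/9 + C1 + C2 = -2 and q'(0) = 3*C2 + 6*C1 = -4. Solving gives C1 = 7/9, C2 = -26/9.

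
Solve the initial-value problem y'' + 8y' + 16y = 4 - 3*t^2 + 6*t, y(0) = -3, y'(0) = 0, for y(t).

Characteristic equation r² + 8r + 16 = 0 has discriminant (8)² - 4·(16) = 0, so r = -4 is a repeated root.
Hence y_h = (C1 + C2*t)*exp(-4*t).
For the particular solution try y_p = A0 + A1*t + A2*t^2. Substituting and matching coefficients of each power of t gives A0 = -1/128, A1 = 9/16, A2 = -3/16, so y_p = -1/128 - 3*t^2/16 + 9*t/16.
General solution: y = -1/128 - 3*t^2/16 + 9*t/16 + C1*exp(-4*t) + C2*t*exp(-4*t).
Apply the initial conditions: y(0) = -1/128 + C1 = -3 and y'(0) = 9/16 + C2 - 4*C1 = 0. Solving gives C1 = -383/128, C2 = -401/32.

y = -1/128 - 383*exp(-4*t)/128 - 3*t**2/16 + 9*t/16 - 401*t*exp(-4*t)/32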